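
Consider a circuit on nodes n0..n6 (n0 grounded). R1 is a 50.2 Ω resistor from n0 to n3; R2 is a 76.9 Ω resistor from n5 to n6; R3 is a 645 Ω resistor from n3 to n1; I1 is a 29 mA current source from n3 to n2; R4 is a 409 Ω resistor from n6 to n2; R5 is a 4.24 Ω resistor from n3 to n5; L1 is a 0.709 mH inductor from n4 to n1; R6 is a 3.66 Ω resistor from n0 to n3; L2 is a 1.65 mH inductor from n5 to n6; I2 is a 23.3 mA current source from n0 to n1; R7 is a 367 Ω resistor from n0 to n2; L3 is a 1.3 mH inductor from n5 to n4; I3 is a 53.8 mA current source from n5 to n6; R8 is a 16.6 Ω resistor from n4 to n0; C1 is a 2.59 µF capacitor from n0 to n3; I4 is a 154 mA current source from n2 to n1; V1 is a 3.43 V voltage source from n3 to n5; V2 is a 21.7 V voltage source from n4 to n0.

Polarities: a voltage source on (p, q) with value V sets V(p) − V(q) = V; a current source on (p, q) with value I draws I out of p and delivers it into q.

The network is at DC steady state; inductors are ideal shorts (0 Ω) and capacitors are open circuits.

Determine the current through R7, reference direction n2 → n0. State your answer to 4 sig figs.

Element admittances at DC:
  Y(R1) = 0.01992 S between n0,n3
  Y(R2) = 0.01300 S between n5,n6
  Y(R3) = 0.001550 S between n3,n1
  I1: injects 0.029 A into n2 (from n3)
  Y(R4) = 0.002445 S between n6,n2
  Y(R5) = 0.2358 S between n3,n5
  L1: short n4↔n1 (DC inductor)
  Y(R6) = 0.2732 S between n0,n3
  L2: short n5↔n6 (DC inductor)
  I2: injects 0.0233 A into n1 (from n0)
  Y(R7) = 0.002725 S between n0,n2
  L3: short n5↔n4 (DC inductor)
  I3: injects 0.0538 A into n6 (from n5)
  Y(R8) = 0.06024 S between n4,n0
  Y(C1) = 0.000 S between n0,n3
  I4: injects 0.154 A into n1 (from n2)
  V1: constraint V(n3)−V(n5) = 3.43
  V2: constraint V(n4)−V(n0) = 21.7
Assemble and solve the 11×11 MNA system:
  V(n1)=21.70  V(n2)=-13.92  V(n3)=25.13  V(n4)=21.70  V(n5)=21.70  V(n6)=21.70
  i(L1)=-0.1826  i(L2)=0.03328  i(L3)=-7.488  i(V1)=-8.210  i(V2)=-8.613

-0.03792 A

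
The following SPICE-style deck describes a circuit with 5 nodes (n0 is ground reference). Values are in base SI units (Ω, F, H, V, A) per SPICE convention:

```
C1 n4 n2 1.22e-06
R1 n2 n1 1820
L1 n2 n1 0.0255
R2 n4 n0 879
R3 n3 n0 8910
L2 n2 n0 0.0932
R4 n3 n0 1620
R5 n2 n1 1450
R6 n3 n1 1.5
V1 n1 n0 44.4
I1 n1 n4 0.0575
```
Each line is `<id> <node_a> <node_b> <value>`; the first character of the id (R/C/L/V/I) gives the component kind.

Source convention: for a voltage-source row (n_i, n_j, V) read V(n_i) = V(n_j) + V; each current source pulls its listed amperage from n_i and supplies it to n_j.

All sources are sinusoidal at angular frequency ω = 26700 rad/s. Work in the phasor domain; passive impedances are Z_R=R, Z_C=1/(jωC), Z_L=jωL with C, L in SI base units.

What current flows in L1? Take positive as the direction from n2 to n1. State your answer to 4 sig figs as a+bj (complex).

Apply KCL at each of the 4 non-ground nodes and solve the resulting linear system.
Node n1: branches {R1, L1, R5, R6, V1, I1} → V_1 = 44.40+0.000j
Node n2: branches {C1, R1, L1, L2, R5} → V_2 = 42.56+6.197j
Node n3: branches {R3, R4, R6} → V_3 = 44.35+0.000j
Node n4: branches {C1, R2, I1} → V_4 = 42.36+5.911j
Source currents: i(V1)=-0.08303+0.01038j

0.009102+0.002700j A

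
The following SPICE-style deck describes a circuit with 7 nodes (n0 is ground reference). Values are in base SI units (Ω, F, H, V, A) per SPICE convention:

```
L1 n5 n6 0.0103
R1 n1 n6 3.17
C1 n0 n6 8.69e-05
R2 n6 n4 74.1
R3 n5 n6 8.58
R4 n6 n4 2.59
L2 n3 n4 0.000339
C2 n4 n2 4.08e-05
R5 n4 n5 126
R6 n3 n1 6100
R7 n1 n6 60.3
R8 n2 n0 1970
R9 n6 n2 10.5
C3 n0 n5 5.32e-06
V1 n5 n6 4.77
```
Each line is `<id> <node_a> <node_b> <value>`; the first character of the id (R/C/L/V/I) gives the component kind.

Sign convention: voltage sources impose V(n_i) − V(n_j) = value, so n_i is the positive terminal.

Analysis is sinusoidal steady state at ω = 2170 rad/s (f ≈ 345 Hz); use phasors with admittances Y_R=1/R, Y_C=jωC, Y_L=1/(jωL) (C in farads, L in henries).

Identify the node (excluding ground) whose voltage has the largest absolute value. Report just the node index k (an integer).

5

MNA unknowns: 6 node voltages V₁..V_6 plus 1 source current (V1)
L1: Y=0.000-0.04474j on G[5,6]
R1: Y=0.3155+0.000j on G[1,6]
C1: Y=0.000+0.1886j on G[0,6]
R2: Y=0.01350+0.000j on G[6,4]
R3: Y=0.1166+0.000j on G[5,6]
R4: Y=0.3861+0.000j on G[6,4]
L2: Y=0.000-1.359j on G[3,4]
C2: Y=0.000+0.08854j on G[4,2]
R5: Y=0.007937+0.000j on G[4,5]
R6: Y=0.0001639+0.000j on G[3,1]
R7: Y=0.01658+0.000j on G[1,6]
R8: Y=0.0005076+0.000j on G[2,0]
R9: Y=0.09524+0.000j on G[6,2]
C3: Y=0.000+0.01154j on G[0,5]
V1: row V5−V6=4.77, i_V1 at 5,6
solve → V1=-0.2752-0.0005925j, V2=-0.2319+0.03610j, V3=-0.1922-0.009213j, V4=-0.1922-0.009203j, V5=4.495-0.0005883j, V6=-0.2753-0.0005883j
aux → i_V1=-0.5931+0.1615j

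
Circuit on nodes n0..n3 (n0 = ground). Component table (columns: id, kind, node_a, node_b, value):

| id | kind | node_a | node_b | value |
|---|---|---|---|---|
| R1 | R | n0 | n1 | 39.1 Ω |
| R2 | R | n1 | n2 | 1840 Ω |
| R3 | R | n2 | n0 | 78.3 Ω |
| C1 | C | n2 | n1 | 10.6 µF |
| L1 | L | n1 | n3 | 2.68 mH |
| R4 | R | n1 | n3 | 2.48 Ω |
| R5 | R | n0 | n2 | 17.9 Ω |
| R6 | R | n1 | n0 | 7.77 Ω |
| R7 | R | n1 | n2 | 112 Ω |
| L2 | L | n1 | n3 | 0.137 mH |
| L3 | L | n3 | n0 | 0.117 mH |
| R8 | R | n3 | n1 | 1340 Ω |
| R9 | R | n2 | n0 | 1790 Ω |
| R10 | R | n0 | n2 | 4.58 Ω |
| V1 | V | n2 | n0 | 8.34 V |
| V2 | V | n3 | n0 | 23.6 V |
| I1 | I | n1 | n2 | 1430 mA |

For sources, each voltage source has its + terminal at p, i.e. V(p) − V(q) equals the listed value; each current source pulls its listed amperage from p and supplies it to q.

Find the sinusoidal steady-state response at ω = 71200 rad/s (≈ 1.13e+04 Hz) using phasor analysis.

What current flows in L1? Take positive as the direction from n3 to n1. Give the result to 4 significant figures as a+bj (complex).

MNA unknowns: 3 node voltages V₁..V_3 plus 2 source currents (V1, V2)
R1: Y=0.02558+0.000j on G[0,1]
R2: Y=0.0005435+0.000j on G[1,2]
R3: Y=0.01277+0.000j on G[2,0]
C1: Y=0.000+0.7547j on G[2,1]
L1: Y=0.000-0.005241j on G[1,3]
R4: Y=0.4032+0.000j on G[1,3]
R5: Y=0.05587+0.000j on G[0,2]
R6: Y=0.1287+0.000j on G[1,0]
R7: Y=0.008929+0.000j on G[1,2]
L2: Y=0.000-0.1025j on G[1,3]
L3: Y=0.000-0.1200j on G[3,0]
R8: Y=0.0007463+0.000j on G[3,1]
R9: Y=0.0005587+0.000j on G[2,0]
R10: Y=0.2183+0.000j on G[0,2]
V1: row V2−V0=8.34, i_V1 at 2,0
V2: row V3−V0=23.6, i_V2 at 3,0
I1: z[1]−=1.43, z[2]+=1.43
solve → V1=9.546-4.271j, V2=8.340+0.000j, V3=23.60+0.000j
aux → i_V1=2.267+0.8699j, i_V2=-6.138+2.622j

0.02238-0.07365j A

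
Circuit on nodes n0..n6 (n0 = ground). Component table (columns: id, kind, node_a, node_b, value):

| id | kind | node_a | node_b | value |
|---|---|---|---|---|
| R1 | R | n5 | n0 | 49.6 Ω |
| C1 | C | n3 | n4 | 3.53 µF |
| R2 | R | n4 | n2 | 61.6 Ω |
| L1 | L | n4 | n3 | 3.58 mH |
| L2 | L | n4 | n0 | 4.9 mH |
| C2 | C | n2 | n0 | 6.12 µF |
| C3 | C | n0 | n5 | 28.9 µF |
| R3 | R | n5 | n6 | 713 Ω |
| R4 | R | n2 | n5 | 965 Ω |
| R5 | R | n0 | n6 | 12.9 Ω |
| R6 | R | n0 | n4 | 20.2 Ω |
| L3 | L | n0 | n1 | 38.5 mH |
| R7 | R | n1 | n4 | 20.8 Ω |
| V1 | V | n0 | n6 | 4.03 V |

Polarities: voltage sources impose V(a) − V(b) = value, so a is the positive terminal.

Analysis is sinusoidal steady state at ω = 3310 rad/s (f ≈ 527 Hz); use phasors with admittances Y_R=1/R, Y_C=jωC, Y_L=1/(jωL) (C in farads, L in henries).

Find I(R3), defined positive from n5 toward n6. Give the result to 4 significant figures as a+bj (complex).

0.005634+7.847e-05j A

Element admittances at ω=3310 rad/s:
  Y(R1) = 0.02016+0.000j S between n5,n0
  Y(C1) = 0.000+0.01168j S between n3,n4
  Y(R2) = 0.01623+0.000j S between n4,n2
  Y(L1) = 0.000-0.08439j S between n4,n3
  Y(L2) = 0.000-0.06166j S between n4,n0
  Y(C2) = 0.000+0.02026j S between n2,n0
  Y(C3) = 0.000+0.09566j S between n0,n5
  Y(R3) = 0.001403+0.000j S between n5,n6
  Y(R4) = 0.001036+0.000j S between n2,n5
  Y(R5) = 0.07752+0.000j S between n0,n6
  Y(R6) = 0.04950+0.000j S between n0,n4
  Y(L3) = 0.000-0.007847j S between n0,n1
  Y(R7) = 0.04808+0.000j S between n1,n4
  V1: constraint V(n0)−V(n6) = 4.03
Assemble and solve the 7×7 MNA system:
  V(n1)=-0.0001319+0.0003930j  V(n2)=0.001490+0.002000j  V(n3)=-6.775e-05+0.0004145j  V(n4)=-6.775e-05+0.0004145j  V(n5)=-0.01320+0.05595j  V(n6)=-4.030+0.000j
  i(V1)=-0.3180-7.847e-05j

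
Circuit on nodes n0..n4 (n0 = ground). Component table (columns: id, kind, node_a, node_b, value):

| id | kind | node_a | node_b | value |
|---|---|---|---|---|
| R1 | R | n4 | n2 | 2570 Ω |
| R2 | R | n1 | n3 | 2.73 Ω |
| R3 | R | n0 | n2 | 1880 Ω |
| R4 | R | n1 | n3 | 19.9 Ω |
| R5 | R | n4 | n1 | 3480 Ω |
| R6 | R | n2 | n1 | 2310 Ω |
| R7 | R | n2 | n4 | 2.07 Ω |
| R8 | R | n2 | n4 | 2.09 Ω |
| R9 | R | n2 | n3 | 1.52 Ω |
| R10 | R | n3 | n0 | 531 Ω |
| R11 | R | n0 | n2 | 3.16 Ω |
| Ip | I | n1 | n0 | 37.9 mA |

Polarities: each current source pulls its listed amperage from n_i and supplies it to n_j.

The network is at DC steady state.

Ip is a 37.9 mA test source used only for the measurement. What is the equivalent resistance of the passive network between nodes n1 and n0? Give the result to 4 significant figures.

Apply KCL at each of the 4 non-ground nodes and solve the resulting linear system.
Node n1: branches {R2, R4, R5, R6, Ip} → V_1 = -0.2662
Node n2: branches {R1, R3, R6, R7, R8, R9, R11} → V_2 = -0.1185
Node n3: branches {R2, R4, R9, R10} → V_3 = -0.1755
Node n4: branches {R1, R5, R7, R8} → V_4 = -0.1186

R_eq = 7.024 Ω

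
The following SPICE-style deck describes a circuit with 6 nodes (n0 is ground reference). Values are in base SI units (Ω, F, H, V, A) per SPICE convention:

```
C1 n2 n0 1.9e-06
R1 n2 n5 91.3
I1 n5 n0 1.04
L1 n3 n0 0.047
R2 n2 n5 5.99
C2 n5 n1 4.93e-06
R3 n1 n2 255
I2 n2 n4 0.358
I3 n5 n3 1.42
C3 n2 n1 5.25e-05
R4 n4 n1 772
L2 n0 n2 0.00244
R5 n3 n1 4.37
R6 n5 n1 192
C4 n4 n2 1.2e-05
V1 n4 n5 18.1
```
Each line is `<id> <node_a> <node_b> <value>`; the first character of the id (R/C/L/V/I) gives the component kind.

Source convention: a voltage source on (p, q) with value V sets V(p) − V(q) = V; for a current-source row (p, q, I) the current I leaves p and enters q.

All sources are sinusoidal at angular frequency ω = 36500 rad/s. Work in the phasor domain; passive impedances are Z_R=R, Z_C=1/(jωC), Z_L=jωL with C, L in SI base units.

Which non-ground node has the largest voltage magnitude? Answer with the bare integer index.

Element admittances at ω=36500 rad/s:
  Y(C1) = 0.000+0.06935j S between n2,n0
  Y(R1) = 0.01095+0.000j S between n2,n5
  I1: injects 1.04 A into n0 (from n5)
  Y(L1) = 0.000-0.0005829j S between n3,n0
  Y(R2) = 0.1669+0.000j S between n2,n5
  Y(C2) = 0.000+0.1799j S between n5,n1
  Y(R3) = 0.003922+0.000j S between n1,n2
  I2: injects 0.358 A into n4 (from n2)
  I3: injects 1.42 A into n3 (from n5)
  Y(C3) = 0.000+1.916j S between n2,n1
  Y(R4) = 0.001295+0.000j S between n4,n1
  Y(L2) = 0.000-0.01123j S between n0,n2
  Y(R5) = 0.2288+0.000j S between n3,n1
  Y(R6) = 0.005208+0.000j S between n5,n1
  Y(C4) = 0.000+0.4380j S between n4,n2
  V1: constraint V(n4)−V(n5) = 18.1
Assemble and solve the 6×6 MNA system:
  V(n1)=-1.060+17.37j  V(n2)=0.05117+18.07j  V(n3)=5.102+17.38j  V(n4)=5.177+17.44j  V(n5)=-12.92+17.44j
  i(V1)=0.07623-2.245j

5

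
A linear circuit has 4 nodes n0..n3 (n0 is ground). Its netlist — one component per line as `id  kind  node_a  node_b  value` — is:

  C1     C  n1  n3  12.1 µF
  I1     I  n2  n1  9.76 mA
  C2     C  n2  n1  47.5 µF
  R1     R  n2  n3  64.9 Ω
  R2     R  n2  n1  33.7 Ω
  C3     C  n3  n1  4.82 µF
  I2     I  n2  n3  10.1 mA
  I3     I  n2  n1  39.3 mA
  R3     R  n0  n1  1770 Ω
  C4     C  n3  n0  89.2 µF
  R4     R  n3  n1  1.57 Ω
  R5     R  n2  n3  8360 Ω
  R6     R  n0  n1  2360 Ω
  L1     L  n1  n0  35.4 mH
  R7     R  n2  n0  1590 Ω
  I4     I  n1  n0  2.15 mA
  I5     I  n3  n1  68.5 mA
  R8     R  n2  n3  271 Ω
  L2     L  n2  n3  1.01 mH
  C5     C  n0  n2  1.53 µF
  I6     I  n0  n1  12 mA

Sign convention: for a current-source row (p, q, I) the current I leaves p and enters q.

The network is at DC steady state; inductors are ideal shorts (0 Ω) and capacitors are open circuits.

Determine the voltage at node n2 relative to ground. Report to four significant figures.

MNA unknowns: 3 node voltages V₁..V_3 plus 2 source currents (L1, L2)
C1: Y=0.000 on G[1,3]
I1: z[2]−=0.00976, z[1]+=0.00976
C2: Y=0.000 on G[2,1]
R1: Y=0.01541 on G[2,3]
R2: Y=0.02967 on G[2,1]
C3: Y=0.000 on G[3,1]
I2: z[2]−=0.0101, z[3]+=0.0101
I3: z[2]−=0.0393, z[1]+=0.0393
R3: Y=0.0005650 on G[0,1]
C4: Y=0.000 on G[3,0]
R4: Y=0.6369 on G[3,1]
R5: Y=0.0001196 on G[2,3]
R6: Y=0.0004237 on G[0,1]
L1: row V1−V0=0, i_L1 at 1,0
R7: Y=0.0006289 on G[2,0]
I4: z[1]−=0.00215, z[0]+=0.00215
I5: z[3]−=0.0685, z[1]+=0.0685
R8: Y=0.003690 on G[2,3]
L2: row V2−V3=0, i_L2 at 2,3
C5: Y=0.000 on G[0,2]
I6: z[0]−=0.012, z[1]+=0.012
solve → V1=0.000, V2=-0.1762, V3=-0.1762
aux → i_L1=0.009961, i_L2=-0.05382

-0.1762 V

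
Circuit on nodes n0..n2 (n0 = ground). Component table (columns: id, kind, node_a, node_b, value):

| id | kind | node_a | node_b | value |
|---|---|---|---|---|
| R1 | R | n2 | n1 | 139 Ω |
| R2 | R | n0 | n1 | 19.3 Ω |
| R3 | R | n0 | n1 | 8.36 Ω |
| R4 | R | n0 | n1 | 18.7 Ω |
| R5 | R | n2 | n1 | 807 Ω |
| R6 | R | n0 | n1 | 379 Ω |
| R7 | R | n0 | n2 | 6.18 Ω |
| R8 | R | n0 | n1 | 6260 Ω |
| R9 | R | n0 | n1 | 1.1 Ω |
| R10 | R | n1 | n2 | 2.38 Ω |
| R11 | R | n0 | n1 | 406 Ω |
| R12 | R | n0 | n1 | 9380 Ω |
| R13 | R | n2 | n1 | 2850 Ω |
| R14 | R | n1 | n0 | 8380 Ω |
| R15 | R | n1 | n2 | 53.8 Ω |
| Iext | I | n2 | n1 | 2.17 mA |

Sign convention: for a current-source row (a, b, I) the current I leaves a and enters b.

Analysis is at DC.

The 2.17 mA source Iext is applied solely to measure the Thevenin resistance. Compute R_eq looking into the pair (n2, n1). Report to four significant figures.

R_eq = 1.697 Ω

MNA unknowns: 2 node voltages V₁..V_2
R1: Y=0.007194 on G[2,1]
R2: Y=0.05181 on G[0,1]
R3: Y=0.1196 on G[0,1]
R4: Y=0.05348 on G[0,1]
R5: Y=0.001239 on G[2,1]
R6: Y=0.002639 on G[0,1]
R7: Y=0.1618 on G[0,2]
R8: Y=0.0001597 on G[0,1]
R9: Y=0.9091 on G[0,1]
R10: Y=0.4202 on G[1,2]
R11: Y=0.002463 on G[0,1]
R12: Y=0.0001066 on G[0,1]
R13: Y=0.0003509 on G[2,1]
R14: Y=0.0001193 on G[1,0]
R15: Y=0.01859 on G[1,2]
Iext: z[2]−=0.00217, z[1]+=0.00217
solve → V1=0.0004579, V2=-0.003225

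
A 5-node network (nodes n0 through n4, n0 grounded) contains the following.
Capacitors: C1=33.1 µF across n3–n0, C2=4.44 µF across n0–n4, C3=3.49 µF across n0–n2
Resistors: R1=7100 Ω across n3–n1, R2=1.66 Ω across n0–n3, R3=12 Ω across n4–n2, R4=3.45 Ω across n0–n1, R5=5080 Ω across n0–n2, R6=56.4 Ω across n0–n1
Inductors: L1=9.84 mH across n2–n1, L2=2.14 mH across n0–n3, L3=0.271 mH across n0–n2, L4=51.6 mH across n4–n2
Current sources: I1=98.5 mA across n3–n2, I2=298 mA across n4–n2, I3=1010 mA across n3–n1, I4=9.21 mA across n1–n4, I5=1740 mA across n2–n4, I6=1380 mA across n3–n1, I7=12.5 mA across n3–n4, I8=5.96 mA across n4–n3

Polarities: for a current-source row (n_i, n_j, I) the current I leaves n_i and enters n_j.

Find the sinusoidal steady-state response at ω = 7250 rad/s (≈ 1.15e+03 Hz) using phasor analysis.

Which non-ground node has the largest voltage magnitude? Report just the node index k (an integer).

MNA unknowns: 4 node voltages V₁..V_4
C1: Y=0.000+0.2400j on G[3,0]
C2: Y=0.000+0.03219j on G[0,4]
R1: Y=0.0001408+0.000j on G[3,1]
L1: Y=0.000-0.01402j on G[2,1]
I1: z[3]−=0.0985, z[2]+=0.0985
R2: Y=0.6024+0.000j on G[0,3]
R3: Y=0.08333+0.000j on G[4,2]
R4: Y=0.2899+0.000j on G[0,1]
L2: Y=0.000-0.06445j on G[0,3]
I2: z[4]−=0.298, z[2]+=0.298
I3: z[3]−=1.01, z[1]+=1.01
C3: Y=0.000+0.02530j on G[0,2]
I4: z[1]−=0.00921, z[4]+=0.00921
L3: Y=0.000-0.5090j on G[0,2]
I5: z[2]−=1.74, z[4]+=1.74
I6: z[3]−=1.38, z[1]+=1.38
R5: Y=0.0001969+0.000j on G[0,2]
R6: Y=0.01773+0.000j on G[0,1]
I7: z[3]−=0.0125, z[4]+=0.0125
L4: Y=0.000-0.002673j on G[4,2]
I8: z[4]−=0.00596, z[3]+=0.00596
solve → V1=7.714+0.2930j, V2=1.292-0.1564j, V3=-3.815+1.111j, V4=16.62-6.086j

4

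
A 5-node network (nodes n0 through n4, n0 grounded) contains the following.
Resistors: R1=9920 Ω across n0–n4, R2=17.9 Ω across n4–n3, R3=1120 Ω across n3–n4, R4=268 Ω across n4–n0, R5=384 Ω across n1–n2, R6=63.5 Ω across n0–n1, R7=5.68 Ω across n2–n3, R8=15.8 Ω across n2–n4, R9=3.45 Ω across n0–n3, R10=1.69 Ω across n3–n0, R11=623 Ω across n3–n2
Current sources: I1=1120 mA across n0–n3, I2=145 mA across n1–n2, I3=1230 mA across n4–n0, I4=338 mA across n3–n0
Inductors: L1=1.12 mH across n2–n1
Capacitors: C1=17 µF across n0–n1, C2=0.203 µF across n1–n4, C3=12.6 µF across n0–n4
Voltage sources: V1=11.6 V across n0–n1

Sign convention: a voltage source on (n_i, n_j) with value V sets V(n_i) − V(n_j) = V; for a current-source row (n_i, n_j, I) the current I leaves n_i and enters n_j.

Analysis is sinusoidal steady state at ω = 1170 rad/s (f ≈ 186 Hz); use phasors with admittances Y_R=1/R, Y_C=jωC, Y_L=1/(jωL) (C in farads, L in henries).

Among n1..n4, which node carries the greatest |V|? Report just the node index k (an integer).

4

Apply KCL at each of the 4 non-ground nodes and solve the resulting linear system.
Node n1: branches {L1, R5, I2, R6, C1, C2, V1} → V_1 = -11.60+0.000j
Node n2: branches {L1, R5, I2, R7, R8, R11} → V_2 = -11.34+1.976j
Node n3: branches {I1, R2, R3, I4, R7, R9, R10, R11} → V_3 = -1.930+0.4756j
Node n4: branches {R1, R2, R3, R4, I3, R8, C2, C3} → V_4 = -16.23+3.167j
Source currents: i(V1)=-1.545-0.03854j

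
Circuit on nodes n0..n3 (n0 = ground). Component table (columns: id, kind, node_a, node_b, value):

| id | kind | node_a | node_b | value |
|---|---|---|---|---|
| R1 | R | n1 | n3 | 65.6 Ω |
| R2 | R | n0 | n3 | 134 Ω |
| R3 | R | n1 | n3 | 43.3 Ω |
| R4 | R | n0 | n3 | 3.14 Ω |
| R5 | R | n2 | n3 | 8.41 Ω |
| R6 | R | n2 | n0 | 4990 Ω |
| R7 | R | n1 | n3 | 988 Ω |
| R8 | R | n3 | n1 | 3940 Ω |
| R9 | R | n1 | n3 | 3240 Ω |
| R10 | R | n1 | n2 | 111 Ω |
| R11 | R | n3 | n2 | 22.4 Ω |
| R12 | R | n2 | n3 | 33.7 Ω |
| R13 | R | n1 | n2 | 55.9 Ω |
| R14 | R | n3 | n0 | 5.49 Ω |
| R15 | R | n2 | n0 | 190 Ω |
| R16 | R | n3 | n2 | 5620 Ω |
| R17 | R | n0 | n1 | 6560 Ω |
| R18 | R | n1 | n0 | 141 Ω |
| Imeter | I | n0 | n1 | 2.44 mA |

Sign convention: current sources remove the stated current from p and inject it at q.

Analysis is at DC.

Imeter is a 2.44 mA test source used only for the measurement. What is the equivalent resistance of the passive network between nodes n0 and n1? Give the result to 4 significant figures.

Element admittances at DC:
  Y(R1) = 0.01524 S between n1,n3
  Y(R2) = 0.007463 S between n0,n3
  Y(R3) = 0.02309 S between n1,n3
  Y(R4) = 0.3185 S between n0,n3
  Y(R5) = 0.1189 S between n2,n3
  Y(R6) = 0.0002004 S between n2,n0
  Y(R7) = 0.001012 S between n1,n3
  Y(R8) = 0.0002538 S between n3,n1
  Y(R9) = 0.0003086 S between n1,n3
  Y(R10) = 0.009009 S between n1,n2
  Y(R11) = 0.04464 S between n3,n2
  Y(R12) = 0.02967 S between n2,n3
  Y(R13) = 0.01789 S between n1,n2
  Y(R14) = 0.1821 S between n3,n0
  Y(R15) = 0.005263 S between n2,n0
  Y(R16) = 0.0001779 S between n3,n2
  Y(R17) = 0.0001524 S between n0,n1
  Y(R18) = 0.007092 S between n1,n0
  Imeter: injects 0.00244 A into n1 (from n0)
Assemble and solve the 3×3 MNA system:
  V(n1)=0.03814  V(n2)=0.008118  V(n3)=0.004171

R_eq = 15.63 Ω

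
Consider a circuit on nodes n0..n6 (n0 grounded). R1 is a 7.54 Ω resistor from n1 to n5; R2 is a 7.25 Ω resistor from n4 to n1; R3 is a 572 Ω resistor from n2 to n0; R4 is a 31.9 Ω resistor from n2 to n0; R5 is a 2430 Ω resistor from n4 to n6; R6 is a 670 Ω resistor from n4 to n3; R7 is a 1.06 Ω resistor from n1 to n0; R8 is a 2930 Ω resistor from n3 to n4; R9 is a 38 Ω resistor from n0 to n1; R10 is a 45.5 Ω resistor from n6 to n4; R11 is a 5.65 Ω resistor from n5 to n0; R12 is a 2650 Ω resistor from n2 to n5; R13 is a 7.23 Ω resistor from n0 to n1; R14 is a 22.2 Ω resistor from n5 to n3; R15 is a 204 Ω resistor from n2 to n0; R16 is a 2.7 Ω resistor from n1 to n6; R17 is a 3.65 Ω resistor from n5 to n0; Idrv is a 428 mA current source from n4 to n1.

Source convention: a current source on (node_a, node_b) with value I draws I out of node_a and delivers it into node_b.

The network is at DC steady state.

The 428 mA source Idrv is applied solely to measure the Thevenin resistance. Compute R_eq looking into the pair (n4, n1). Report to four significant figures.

Element admittances at DC:
  Y(R1) = 0.1326 S between n1,n5
  Y(R2) = 0.1379 S between n4,n1
  Y(R3) = 0.001748 S between n2,n0
  Y(R4) = 0.03135 S between n2,n0
  Y(R5) = 0.0004115 S between n4,n6
  Y(R6) = 0.001493 S between n4,n3
  Y(R7) = 0.9434 S between n1,n0
  Y(R8) = 0.0003413 S between n3,n4
  Y(R9) = 0.02632 S between n0,n1
  Y(R10) = 0.02198 S between n6,n4
  Y(R11) = 0.1770 S between n5,n0
  Y(R12) = 0.0003774 S between n2,n5
  Y(R13) = 0.1383 S between n0,n1
  Y(R14) = 0.04505 S between n5,n3
  Y(R15) = 0.004902 S between n2,n0
  Y(R16) = 0.3704 S between n1,n6
  Y(R17) = 0.2740 S between n5,n0
  Idrv: injects 0.428 A into n1 (from n4)
Assemble and solve the 6×6 MNA system:
  V(n1)=0.002983  V(n2)=-7.201e-05  V(n3)=-0.1110  V(n4)=-2.659  V(n5)=-0.007323  V(n6)=-0.1487

R_eq = 6.219 Ω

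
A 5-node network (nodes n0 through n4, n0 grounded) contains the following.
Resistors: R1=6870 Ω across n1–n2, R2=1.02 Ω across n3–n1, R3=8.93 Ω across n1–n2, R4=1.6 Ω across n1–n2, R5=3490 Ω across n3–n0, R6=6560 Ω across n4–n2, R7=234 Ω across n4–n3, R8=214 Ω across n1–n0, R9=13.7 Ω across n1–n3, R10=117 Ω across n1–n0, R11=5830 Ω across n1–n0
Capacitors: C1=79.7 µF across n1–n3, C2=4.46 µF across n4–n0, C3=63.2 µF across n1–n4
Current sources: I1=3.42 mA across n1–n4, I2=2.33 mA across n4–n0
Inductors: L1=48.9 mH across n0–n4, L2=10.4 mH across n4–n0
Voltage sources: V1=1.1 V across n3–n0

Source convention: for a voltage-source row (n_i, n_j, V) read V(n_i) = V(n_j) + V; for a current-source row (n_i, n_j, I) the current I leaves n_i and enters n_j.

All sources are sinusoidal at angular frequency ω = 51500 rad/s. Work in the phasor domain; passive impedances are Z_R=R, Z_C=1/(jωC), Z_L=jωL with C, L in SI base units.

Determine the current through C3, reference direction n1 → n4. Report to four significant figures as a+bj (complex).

MNA unknowns: 4 node voltages V₁..V_4 plus 1 source current (V1)
R1: Y=0.0001456+0.000j on G[1,2]
R2: Y=0.9804+0.000j on G[3,1]
R3: Y=0.1120+0.000j on G[1,2]
R4: Y=0.6250+0.000j on G[1,2]
R5: Y=0.0002865+0.000j on G[3,0]
R6: Y=0.0001524+0.000j on G[4,2]
R7: Y=0.004274+0.000j on G[4,3]
C1: Y=0.000+4.105j on G[1,3]
I1: z[1]−=0.00342, z[4]+=0.00342
R8: Y=0.004673+0.000j on G[1,0]
I2: z[4]−=0.00233, z[0]+=0.00233
R9: Y=0.07299+0.000j on G[1,3]
L1: Y=0.000-0.0003971j on G[0,4]
R10: Y=0.008547+0.000j on G[1,0]
C2: Y=0.000+0.2297j on G[4,0]
L2: Y=0.000-0.001867j on G[4,0]
R11: Y=0.0001715+0.000j on G[1,0]
C3: Y=0.000+3.255j on G[1,4]
V1: row V3−V0=1.1, i_V1 at 3,0
solve → V1=1.048-0.008977j, V2=1.048-0.008977j, V3=1.100+0.000j, V4=0.9796-0.008854j
aux → i_V1=-0.01869-0.2227j

0.0003988+0.2228j A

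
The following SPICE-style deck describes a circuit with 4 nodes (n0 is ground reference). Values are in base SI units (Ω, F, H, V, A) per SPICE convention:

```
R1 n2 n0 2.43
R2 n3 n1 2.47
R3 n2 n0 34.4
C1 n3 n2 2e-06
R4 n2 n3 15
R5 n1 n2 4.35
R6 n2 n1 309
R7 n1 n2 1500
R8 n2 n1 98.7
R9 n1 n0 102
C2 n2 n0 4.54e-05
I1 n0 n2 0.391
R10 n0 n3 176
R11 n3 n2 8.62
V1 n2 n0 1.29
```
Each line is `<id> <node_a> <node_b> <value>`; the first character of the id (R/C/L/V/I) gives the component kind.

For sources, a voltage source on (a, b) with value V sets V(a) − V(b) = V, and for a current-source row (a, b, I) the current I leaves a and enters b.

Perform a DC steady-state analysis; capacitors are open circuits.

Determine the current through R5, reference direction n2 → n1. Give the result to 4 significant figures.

0.01061 A

Element admittances at DC:
  Y(R1) = 0.4115 S between n2,n0
  Y(R2) = 0.4049 S between n3,n1
  Y(R3) = 0.02907 S between n2,n0
  Y(C1) = 0.000 S between n3,n2
  Y(R4) = 0.06667 S between n2,n3
  Y(R5) = 0.2299 S between n1,n2
  Y(R6) = 0.003236 S between n2,n1
  Y(R7) = 0.0006667 S between n1,n2
  Y(R8) = 0.01013 S between n2,n1
  Y(R9) = 0.009804 S between n1,n0
  Y(C2) = 0.000 S between n2,n0
  I1: injects 0.391 A into n2 (from n0)
  Y(R10) = 0.005682 S between n0,n3
  Y(R11) = 0.1160 S between n3,n2
  V1: constraint V(n2)−V(n0) = 1.29
Assemble and solve the 4×4 MNA system:
  V(n1)=1.244  V(n2)=1.290  V(n3)=1.246
  i(V1)=-0.1966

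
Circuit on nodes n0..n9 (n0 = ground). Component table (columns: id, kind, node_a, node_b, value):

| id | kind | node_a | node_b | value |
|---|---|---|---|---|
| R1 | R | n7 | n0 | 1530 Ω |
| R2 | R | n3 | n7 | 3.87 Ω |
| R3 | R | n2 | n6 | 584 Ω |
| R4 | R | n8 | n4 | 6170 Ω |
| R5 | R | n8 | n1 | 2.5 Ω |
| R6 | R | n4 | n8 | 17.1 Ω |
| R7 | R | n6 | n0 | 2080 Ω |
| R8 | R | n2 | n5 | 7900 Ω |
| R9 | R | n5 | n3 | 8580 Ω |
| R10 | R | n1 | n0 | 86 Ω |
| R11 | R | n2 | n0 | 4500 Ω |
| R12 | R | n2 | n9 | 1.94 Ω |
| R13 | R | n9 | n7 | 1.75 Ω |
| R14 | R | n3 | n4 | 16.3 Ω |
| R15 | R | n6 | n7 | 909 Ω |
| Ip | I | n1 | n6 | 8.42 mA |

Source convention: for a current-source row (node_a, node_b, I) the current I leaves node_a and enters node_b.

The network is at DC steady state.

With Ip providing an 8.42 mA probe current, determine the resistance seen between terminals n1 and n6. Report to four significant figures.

MNA unknowns: 9 node voltages V₁..V_9
R1: Y=0.0006536 on G[7,0]
R2: Y=0.2584 on G[3,7]
R3: Y=0.001712 on G[2,6]
R4: Y=0.0001621 on G[8,4]
R5: Y=0.4000 on G[8,1]
R6: Y=0.05848 on G[4,8]
R7: Y=0.0004808 on G[6,0]
R8: Y=0.0001266 on G[2,5]
R9: Y=0.0001166 on G[5,3]
R10: Y=0.01163 on G[1,0]
R11: Y=0.0002222 on G[2,0]
R12: Y=0.5155 on G[2,9]
R13: Y=0.5714 on G[9,7]
R14: Y=0.06135 on G[3,4]
R15: Y=0.001100 on G[6,7]
Ip: z[1]−=0.00842, z[6]+=0.00842
solve → V1=-0.1234, V2=0.1699, V3=0.1270, V4=0.01318, V5=0.1493, V6=2.697, V7=0.1541, V8=-0.1059, V9=0.1616

R_eq = 334.9 Ω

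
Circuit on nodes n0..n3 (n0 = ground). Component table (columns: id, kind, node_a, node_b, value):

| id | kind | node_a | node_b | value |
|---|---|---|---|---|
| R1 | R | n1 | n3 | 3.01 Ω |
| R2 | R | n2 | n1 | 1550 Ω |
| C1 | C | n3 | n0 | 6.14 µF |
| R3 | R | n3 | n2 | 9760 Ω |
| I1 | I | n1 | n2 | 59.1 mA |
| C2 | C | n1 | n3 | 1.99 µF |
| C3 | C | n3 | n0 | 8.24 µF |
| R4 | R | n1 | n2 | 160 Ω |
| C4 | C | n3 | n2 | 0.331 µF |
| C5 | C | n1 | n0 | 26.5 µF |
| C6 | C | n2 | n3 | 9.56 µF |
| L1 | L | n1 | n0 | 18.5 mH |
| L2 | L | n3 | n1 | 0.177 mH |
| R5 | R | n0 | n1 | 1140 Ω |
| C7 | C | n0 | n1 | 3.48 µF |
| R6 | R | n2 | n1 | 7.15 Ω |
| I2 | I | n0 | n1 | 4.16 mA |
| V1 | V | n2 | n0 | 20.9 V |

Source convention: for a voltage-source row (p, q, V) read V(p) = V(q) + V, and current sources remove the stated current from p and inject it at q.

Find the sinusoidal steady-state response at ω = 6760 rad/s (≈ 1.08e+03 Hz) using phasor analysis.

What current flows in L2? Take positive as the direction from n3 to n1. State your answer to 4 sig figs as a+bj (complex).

-0.7150+0.7786j A

Element admittances at ω=6760 rad/s:
  Y(R1) = 0.3322+0.000j S between n1,n3
  Y(R2) = 0.0006452+0.000j S between n2,n1
  Y(C1) = 0.000+0.04151j S between n3,n0
  Y(R3) = 0.0001025+0.000j S between n3,n2
  I1: injects 0.0591 A into n2 (from n1)
  Y(C2) = 0.000+0.01345j S between n1,n3
  Y(C3) = 0.000+0.05570j S between n3,n0
  Y(R4) = 0.006250+0.000j S between n1,n2
  Y(C4) = 0.000+0.002238j S between n3,n2
  Y(C5) = 0.000+0.1791j S between n1,n0
  Y(C6) = 0.000+0.06463j S between n2,n3
  Y(L1) = 0.000-0.007996j S between n1,n0
  Y(L2) = 0.000-0.8358j S between n3,n1
  Y(R5) = 0.0008772+0.000j S between n0,n1
  Y(C7) = 0.000+0.02352j S between n0,n1
  Y(R6) = 0.1399+0.000j S between n2,n1
  I2: injects 0.00416 A into n1 (from n0)
  V1: constraint V(n2)−V(n0) = 20.9
Assemble and solve the 4×4 MNA system:
  V(n1)=6.516-5.328j  V(n2)=20.90+0.000j  V(n3)=5.584-6.184j
  i(V1)=-1.640-1.807j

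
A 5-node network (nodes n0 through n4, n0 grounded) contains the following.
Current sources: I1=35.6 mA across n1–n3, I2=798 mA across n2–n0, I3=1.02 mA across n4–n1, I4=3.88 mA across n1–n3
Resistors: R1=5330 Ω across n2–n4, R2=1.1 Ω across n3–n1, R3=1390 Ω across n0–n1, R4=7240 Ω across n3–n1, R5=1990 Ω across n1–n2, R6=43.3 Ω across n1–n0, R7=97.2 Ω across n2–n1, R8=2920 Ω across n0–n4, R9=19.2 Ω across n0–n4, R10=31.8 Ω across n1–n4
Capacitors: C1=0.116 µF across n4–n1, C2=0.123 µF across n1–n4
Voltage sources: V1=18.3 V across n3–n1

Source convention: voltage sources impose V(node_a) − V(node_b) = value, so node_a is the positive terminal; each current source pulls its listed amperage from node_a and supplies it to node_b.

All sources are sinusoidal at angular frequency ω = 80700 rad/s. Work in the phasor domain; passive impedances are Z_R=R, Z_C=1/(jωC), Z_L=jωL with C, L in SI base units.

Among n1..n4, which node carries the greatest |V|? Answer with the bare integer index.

2

Apply KCL at each of the 4 non-ground nodes and solve the resulting linear system.
Node n1: branches {I1, R2, R3, R4, C1, R5, R6, I3, R7, I4, R10, C2, V1} → V_1 = -17.05+2.646j
Node n2: branches {I2, R1, R5, R7} → V_2 = -89.58+2.581j
Node n3: branches {I1, R2, R4, I4, V1} → V_3 = 1.246+2.646j
Node n4: branches {R1, C1, I3, R8, R9, R10, C2} → V_4 = -7.475-1.202j
Source currents: i(V1)=-16.60+0.000j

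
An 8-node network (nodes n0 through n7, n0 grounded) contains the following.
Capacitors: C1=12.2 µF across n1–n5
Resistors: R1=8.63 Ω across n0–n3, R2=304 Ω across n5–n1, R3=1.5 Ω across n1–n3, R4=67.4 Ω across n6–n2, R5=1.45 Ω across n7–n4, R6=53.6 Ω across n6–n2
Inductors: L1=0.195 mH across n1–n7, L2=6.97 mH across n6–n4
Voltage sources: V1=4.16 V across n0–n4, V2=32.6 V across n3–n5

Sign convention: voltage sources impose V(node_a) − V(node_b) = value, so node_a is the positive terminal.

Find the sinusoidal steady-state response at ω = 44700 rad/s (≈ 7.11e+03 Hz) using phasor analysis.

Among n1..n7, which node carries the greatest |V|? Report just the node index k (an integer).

Apply KCL at each of the 7 non-ground nodes and solve the resulting linear system.
Node n1: branches {C1, R2, L1, R3} → V_1 = -1.055-11.45j
Node n2: branches {R4, R6} → V_2 = -4.160+0.000j
Node n3: branches {R1, R3, V2} → V_3 = 10.53+4.826j
Node n4: branches {R5, L2, V1} → V_4 = -4.160+0.000j
Node n5: branches {C1, R2, V2} → V_5 = -22.07+4.826j
Node n6: branches {R4, R6, L2} → V_6 = -4.160+0.000j
Node n7: branches {L1, R5} → V_7 = -5.929-0.8109j
Source currents: i(V1)=1.220+0.5592j, i(V2)=-8.943-11.41j

5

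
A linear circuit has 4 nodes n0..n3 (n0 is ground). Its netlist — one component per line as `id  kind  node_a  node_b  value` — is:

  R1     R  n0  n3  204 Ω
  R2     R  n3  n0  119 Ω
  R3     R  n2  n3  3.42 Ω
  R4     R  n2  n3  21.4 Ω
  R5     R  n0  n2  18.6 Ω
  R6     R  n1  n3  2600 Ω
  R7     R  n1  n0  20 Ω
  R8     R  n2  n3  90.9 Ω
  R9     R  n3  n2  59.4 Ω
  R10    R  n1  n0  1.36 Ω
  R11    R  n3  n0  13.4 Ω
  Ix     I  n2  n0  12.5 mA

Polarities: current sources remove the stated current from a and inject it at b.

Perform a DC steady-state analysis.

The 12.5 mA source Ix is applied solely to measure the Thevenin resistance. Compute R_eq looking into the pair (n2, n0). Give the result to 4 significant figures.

Apply KCL at each of the 3 non-ground nodes and solve the resulting linear system.
Node n1: branches {R6, R7, R10} → V_1 = -3.947e-05
Node n2: branches {R3, R4, R5, R8, R9, Ix} → V_2 = -0.1000
Node n3: branches {R1, R2, R3, R4, R6, R8, R9, R11} → V_3 = -0.08064

R_eq = 8.003 Ω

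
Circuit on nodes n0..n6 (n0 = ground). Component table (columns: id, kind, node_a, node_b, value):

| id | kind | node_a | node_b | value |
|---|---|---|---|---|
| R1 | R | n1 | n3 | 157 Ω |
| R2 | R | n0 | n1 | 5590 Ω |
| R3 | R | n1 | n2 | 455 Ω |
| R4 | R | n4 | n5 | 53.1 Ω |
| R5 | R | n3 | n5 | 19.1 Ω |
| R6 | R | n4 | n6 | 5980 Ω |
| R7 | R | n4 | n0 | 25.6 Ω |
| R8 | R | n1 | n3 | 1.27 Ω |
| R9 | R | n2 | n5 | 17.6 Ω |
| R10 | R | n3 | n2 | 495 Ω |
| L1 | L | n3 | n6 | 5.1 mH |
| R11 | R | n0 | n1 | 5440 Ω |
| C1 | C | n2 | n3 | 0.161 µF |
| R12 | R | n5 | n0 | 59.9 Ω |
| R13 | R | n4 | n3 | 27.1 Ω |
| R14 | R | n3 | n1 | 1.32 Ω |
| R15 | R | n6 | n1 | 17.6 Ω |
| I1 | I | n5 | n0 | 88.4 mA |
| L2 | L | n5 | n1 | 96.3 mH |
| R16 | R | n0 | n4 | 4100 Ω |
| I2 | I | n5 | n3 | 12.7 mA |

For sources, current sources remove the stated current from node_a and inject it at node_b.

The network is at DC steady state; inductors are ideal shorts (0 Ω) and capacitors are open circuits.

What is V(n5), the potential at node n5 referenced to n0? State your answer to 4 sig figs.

-2.213 V

Apply KCL at each of the 6 non-ground nodes and solve the resulting linear system.
Node n1: branches {R1, R2, R3, R8, R11, R14, R15, L2} → V_1 = -2.213
Node n2: branches {R3, R9, R10, C1} → V_2 = -2.212
Node n3: branches {R1, R5, R8, R10, L1, C1, R13, R14, I2} → V_3 = -2.185
Node n4: branches {R4, R6, R7, R13, R16} → V_4 = -1.289
Node n5: branches {R4, R5, R9, R12, I1, L2, I2} → V_5 = -2.213
Node n6: branches {R6, L1, R15} → V_6 = -2.185
Source currents: i(L1)=0.001420, i(L2)=-0.04525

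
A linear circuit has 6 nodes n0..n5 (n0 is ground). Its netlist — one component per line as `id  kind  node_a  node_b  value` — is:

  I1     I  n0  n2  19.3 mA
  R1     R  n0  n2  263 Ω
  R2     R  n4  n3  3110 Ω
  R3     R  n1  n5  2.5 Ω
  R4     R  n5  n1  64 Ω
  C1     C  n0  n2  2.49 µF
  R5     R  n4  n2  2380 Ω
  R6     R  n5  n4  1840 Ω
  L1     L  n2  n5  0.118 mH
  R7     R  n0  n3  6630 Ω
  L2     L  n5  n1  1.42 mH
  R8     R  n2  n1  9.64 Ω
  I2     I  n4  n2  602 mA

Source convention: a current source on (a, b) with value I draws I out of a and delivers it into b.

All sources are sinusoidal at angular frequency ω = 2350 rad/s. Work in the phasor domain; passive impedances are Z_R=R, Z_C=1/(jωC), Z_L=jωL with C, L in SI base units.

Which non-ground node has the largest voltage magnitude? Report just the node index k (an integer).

4

Apply KCL at each of the 5 non-ground nodes and solve the resulting linear system.
Node n1: branches {R3, R4, L2, R8} → V_1 = 6.082-9.221j
Node n2: branches {I1, R1, C1, R5, L1, R8, I2} → V_2 = 6.091-9.149j
Node n3: branches {R2, R7} → V_3 = -380.5-5.658j
Node n4: branches {R2, R5, R6, I2} → V_4 = -559.1-8.312j
Node n5: branches {R3, R4, R6, L1, L2} → V_5 = 6.089-9.234j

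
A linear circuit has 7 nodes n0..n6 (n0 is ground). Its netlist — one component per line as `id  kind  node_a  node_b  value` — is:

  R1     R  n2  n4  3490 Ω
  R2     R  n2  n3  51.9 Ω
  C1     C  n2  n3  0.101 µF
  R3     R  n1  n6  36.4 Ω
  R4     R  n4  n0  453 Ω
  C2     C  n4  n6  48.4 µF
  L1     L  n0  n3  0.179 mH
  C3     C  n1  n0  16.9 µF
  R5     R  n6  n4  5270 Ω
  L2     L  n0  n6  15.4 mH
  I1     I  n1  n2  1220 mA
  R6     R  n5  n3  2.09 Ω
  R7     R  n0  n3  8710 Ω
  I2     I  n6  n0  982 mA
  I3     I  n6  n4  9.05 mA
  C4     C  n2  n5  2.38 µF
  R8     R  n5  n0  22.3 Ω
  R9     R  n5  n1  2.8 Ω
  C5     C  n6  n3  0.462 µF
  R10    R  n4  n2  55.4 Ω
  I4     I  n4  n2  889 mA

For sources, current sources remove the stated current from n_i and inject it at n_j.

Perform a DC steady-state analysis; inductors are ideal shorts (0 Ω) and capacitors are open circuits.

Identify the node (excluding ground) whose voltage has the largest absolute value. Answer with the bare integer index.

2

Element admittances at DC:
  Y(R1) = 0.0002865 S between n2,n4
  Y(R2) = 0.01927 S between n2,n3
  Y(C1) = 0.000 S between n2,n3
  Y(R3) = 0.02747 S between n1,n6
  Y(R4) = 0.002208 S between n4,n0
  Y(C2) = 0.000 S between n4,n6
  L1: short n0↔n3 (DC inductor)
  Y(C3) = 0.000 S between n1,n0
  Y(R5) = 0.0001898 S between n6,n4
  L2: short n0↔n6 (DC inductor)
  I1: injects 1.22 A into n2 (from n1)
  Y(R6) = 0.4785 S between n5,n3
  Y(R7) = 0.0001148 S between n0,n3
  I2: injects 0.982 A into n0 (from n6)
  I3: injects 0.00905 A into n4 (from n6)
  Y(C4) = 0.000 S between n2,n5
  Y(R8) = 0.04484 S between n5,n0
  Y(R9) = 0.3571 S between n5,n1
  Y(C5) = 0.000 S between n6,n3
  Y(R10) = 0.01805 S between n4,n2
  I4: injects 0.889 A into n2 (from n4)
Assemble and solve the 8×8 MNA system:
  V(n1)=-5.089  V(n2)=62.22  V(n3)=0.000  V(n4)=12.59  V(n5)=-2.064  V(n6)=0.000
  i(L1)=-0.2112  i(L2)=1.128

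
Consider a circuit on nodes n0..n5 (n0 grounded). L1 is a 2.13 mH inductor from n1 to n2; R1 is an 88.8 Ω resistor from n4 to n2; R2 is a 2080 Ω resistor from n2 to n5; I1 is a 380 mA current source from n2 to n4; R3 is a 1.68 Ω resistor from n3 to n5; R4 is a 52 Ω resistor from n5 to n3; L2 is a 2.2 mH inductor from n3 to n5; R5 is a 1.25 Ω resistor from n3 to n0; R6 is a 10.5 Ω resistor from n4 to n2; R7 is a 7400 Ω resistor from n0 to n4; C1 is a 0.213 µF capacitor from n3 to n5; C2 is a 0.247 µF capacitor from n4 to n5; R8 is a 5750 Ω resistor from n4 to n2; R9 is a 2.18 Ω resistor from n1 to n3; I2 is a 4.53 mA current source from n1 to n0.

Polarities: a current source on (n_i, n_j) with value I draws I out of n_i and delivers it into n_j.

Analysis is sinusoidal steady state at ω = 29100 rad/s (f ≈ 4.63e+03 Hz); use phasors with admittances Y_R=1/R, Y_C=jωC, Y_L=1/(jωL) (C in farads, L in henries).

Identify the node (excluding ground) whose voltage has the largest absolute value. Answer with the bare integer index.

4

Element admittances at ω=29100 rad/s:
  Y(L1) = 0.000-0.01613j S between n1,n2
  Y(R1) = 0.01126+0.000j S between n4,n2
  Y(R2) = 0.0004808+0.000j S between n2,n5
  I1: injects 0.38 A into n4 (from n2)
  Y(R3) = 0.5952+0.000j S between n3,n5
  Y(R4) = 0.01923+0.000j S between n5,n3
  Y(L2) = 0.000-0.01562j S between n3,n5
  Y(R5) = 0.8000+0.000j S between n3,n0
  Y(R6) = 0.09524+0.000j S between n4,n2
  Y(R7) = 0.0001351+0.000j S between n0,n4
  Y(C1) = 0.000+0.006198j S between n3,n5
  Y(C2) = 0.000+0.007188j S between n4,n5
  Y(R8) = 0.0001739+0.000j S between n4,n2
  Y(R9) = 0.4587+0.000j S between n1,n3
  I2: injects 0.00453 A into n0 (from n1)
Assemble and solve the 5×5 MNA system:
  V(n1)=-0.04104-0.09414j  V(n2)=2.641-0.7898j  V(n3)=-0.006695+0.0002026j  V(n4)=6.110-1.199j  V(n5)=0.009139+0.07114j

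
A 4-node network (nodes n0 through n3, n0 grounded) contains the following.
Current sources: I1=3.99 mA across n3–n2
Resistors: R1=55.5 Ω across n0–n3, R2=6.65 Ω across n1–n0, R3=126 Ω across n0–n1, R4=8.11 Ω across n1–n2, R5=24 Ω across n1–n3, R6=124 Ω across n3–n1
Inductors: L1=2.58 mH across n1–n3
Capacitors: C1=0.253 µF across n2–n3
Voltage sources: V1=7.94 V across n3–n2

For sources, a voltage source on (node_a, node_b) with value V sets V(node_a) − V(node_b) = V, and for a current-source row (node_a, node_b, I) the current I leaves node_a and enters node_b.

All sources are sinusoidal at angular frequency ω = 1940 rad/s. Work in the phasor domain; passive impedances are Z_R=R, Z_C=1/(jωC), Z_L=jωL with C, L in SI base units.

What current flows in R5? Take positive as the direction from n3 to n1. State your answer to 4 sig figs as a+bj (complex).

Element admittances at ω=1940 rad/s:
  I1: injects 0.00399 A into n2 (from n3)
  Y(R1) = 0.01802+0.000j S between n0,n3
  Y(L1) = 0.000-0.1998j S between n1,n3
  Y(R2) = 0.1504+0.000j S between n1,n0
  Y(C1) = 0.000+0.0004908j S between n2,n3
  Y(R3) = 0.007937+0.000j S between n0,n1
  Y(R4) = 0.1233+0.000j S between n1,n2
  Y(R5) = 0.04167+0.000j S between n1,n3
  Y(R6) = 0.008065+0.000j S between n3,n1
  V1: constraint V(n3)−V(n2) = 7.94
Assemble and solve the 4×4 MNA system:
  V(n1)=-0.2500-0.2640j  V(n2)=-5.743+2.319j  V(n3)=2.197+2.319j
  i(V1)=-0.6814+0.3146j

0.1019+0.1076j A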